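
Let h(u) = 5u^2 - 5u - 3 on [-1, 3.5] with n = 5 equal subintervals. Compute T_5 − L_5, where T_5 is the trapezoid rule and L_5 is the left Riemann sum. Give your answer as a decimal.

15.1875

T_5 = 34.5375.
L_5 = 19.35.
T_5 − L_5 = 15.1875.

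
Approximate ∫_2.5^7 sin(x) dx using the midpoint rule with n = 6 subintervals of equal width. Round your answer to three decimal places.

-1.592

Δx = (7 − 2.5)/6 = 0.75.
Midpoints: 2.875, 3.625, 4.375, 5.125, 5.875, 6.625.
f(2.875) ≈ 0.263, f(3.625) ≈ -0.465, f(4.375) ≈ -0.944, f(5.125) ≈ -0.916, f(5.875) ≈ -0.397, f(6.625) ≈ 0.335.
Sum = Δx · [f(2.875) + f(3.625) + f(4.375) + ...].
Sum ≈ -1.592.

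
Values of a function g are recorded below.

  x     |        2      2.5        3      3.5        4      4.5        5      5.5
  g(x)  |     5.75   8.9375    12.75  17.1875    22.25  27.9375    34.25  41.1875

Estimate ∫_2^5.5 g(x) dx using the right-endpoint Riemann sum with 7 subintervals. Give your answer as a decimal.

Δx = 0.5.
Sum = 0.5·[8.9375 + 12.75 + 17.1875 + 22.25 + 27.9375 + 34.25 + 41.1875] = 82.25.

82.25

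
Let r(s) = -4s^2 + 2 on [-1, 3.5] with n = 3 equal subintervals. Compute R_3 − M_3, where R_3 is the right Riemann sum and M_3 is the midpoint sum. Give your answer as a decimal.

R_3 = -90.
M_3 = -46.125.
R_3 − M_3 = -43.875.

-43.875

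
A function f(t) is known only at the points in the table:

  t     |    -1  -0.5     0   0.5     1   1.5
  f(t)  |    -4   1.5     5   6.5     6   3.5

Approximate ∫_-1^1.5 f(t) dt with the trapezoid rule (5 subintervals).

9.375

Δt = 0.5.
T_5 = (0.5/2)·[(-4) + 2·1.5 + 2·5 + 2·6.5 + 2·6 + 3.5] = 9.375.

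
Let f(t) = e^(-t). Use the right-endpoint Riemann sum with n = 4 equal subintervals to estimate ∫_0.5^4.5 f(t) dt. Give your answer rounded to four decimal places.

0.3465

Δt = (4.5 − 0.5)/4 = 1.
Right endpoints: 1.5, 2.5, 3.5, 4.5.
f(1.5) ≈ 0.2231, f(2.5) ≈ 0.0821, f(3.5) ≈ 0.0302, f(4.5) ≈ 0.0111.
Sum = Δt · [f(1.5) + f(2.5) + f(3.5) + f(4.5)].
Sum ≈ 0.3465.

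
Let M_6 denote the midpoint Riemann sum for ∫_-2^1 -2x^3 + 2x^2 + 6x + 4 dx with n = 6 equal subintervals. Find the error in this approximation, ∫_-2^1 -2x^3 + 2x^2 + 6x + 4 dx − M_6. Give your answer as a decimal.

Exact integral: ∫_-2^1 f(x) dx = 16.5.
M_6 = 16.1875.
Error = 16.5 − 16.1875 = 0.3125.

0.3125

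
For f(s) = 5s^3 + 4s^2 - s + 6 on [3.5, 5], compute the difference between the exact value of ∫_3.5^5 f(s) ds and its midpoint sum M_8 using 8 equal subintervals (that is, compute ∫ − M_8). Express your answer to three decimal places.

Exact integral: ∫_3.5^5 f(s) ds = 705.796875.
M_8 ≈ 705.49915.
Error ≈ 705.796875 − 705.49915 ≈ 0.298.

0.298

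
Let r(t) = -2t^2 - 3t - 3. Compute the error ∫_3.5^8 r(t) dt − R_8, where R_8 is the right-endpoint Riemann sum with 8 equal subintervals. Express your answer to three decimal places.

Exact integral: ∫_3.5^8 r(t) dt = -403.875.
R_8 ≈ -437.25586.
Error ≈ -403.875 − (-437.25586) ≈ 33.381.

33.381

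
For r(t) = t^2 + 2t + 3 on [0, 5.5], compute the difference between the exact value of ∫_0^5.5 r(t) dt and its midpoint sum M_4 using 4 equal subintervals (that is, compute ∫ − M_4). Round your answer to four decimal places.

Exact integral: ∫_0^5.5 r(t) dt ≈ 102.208333.
M_4 ≈ 101.341797.
Error ≈ 102.208333 − 101.341797 ≈ 0.8665.

0.8665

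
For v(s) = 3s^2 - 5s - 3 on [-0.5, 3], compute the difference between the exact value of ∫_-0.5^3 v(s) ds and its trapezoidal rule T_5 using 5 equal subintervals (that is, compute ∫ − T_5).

Exact integral: ∫_-0.5^3 v(s) ds = -5.25.
T_5 = -4.3925.
Error = -5.25 − (-4.3925) = -0.8575.

-0.8575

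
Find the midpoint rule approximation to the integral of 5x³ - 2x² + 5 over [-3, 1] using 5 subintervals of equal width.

-95.04

Δx = (1 − (-3))/5 = 0.8.
Midpoints: -2.6, -1.8, -1, -0.2, 0.6.
f(-2.6) = -96.4, f(-1.8) = -30.64, f(-1) = -2, f(-0.2) = 4.88, f(0.6) = 5.36.
Sum = Δx · [f(-2.6) + f(-1.8) + f(-1) + f(-0.2) + f(0.6)].
Sum = -95.04.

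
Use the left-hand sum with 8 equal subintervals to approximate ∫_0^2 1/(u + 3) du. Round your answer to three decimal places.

Δu = (2 − 0)/8 = 0.25.
Left endpoints: 0, 0.25, 0.5, 0.75, 1, 1.25, 1.5, 1.75.
f(0) = 1/3, f(0.25) = 4/13, f(0.5) = 2/7, f(0.75) = 4/15, f(1) = 0.25, f(1.25) = 4/17, f(1.5) = 2/9, f(1.75) = 4/19.
Sum = Δu · [f(0) + f(0.25) + f(0.5) + ...].
Sum ≈ 0.528.

0.528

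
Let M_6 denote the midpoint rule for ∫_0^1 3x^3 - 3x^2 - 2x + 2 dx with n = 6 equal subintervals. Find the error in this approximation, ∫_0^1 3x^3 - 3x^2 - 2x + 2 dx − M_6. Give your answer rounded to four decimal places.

Exact integral: ∫_0^1 f(x) dx = 0.75.
M_6 ≈ 0.746528.
Error ≈ 0.75 − 0.746528 ≈ 0.0035.

0.0035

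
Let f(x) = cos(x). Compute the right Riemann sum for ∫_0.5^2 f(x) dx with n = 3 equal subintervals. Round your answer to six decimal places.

0.097446

Δx = (2 − 0.5)/3 = 0.5.
Right endpoints: 1, 1.5, 2.
f(1) ≈ 0.540302, f(1.5) ≈ 0.070737, f(2) ≈ -0.416147.
Sum = Δx · [f(1) + f(1.5) + f(2)].
Sum ≈ 0.097446.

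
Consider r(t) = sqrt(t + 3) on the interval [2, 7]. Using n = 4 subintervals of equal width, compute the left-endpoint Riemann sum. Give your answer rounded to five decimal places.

Δt = (7 − 2)/4 = 1.25.
Left endpoints: 2, 3.25, 4.5, 5.75.
r(2) ≈ 2.23607, r(3.25) ≈ 2.50000, r(4.5) ≈ 2.73861, r(5.75) ≈ 2.95804.
Sum = Δt · [r(2) + r(3.25) + r(4.5) + r(5.75)].
Sum ≈ 13.04090.

13.04090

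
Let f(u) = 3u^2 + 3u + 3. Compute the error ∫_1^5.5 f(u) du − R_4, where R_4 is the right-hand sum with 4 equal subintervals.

-59.80078125

Exact integral: ∫_1^5.5 f(u) du = 222.75.
R_4 = 282.55078125.
Error = 222.75 − 282.55078125 = -59.80078125.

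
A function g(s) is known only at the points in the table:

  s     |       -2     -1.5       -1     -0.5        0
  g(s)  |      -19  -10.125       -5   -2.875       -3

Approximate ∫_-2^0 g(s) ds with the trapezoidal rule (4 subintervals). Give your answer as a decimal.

-14.5

Δs = 0.5.
T_4 = (0.5/2)·[(-19) + 2·(-10.125) + 2·(-5) + 2·(-2.875) + (-3)] = -14.5.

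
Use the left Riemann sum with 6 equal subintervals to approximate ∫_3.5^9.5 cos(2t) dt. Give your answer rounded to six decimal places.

Δt = (9.5 − 3.5)/6 = 1.
Left endpoints: 3.5, 4.5, 5.5, 6.5, 7.5, 8.5.
f(3.5) ≈ 0.753902, f(4.5) ≈ -0.911130, f(5.5) ≈ 0.004426, f(6.5) ≈ 0.907447, f(7.5) ≈ -0.759688, f(8.5) ≈ -0.275163.
Sum = Δt · [f(3.5) + f(4.5) + f(5.5) + ...].
Sum ≈ -0.280207.

-0.280207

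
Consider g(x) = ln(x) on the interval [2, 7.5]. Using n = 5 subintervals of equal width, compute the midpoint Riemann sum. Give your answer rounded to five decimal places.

Δx = (7.5 − 2)/5 = 1.1.
Midpoints: 2.55, 3.65, 4.75, 5.85, 6.95.
g(2.55) ≈ 0.93609, g(3.65) ≈ 1.29473, g(4.75) ≈ 1.55814, g(5.85) ≈ 1.76644, g(6.95) ≈ 1.93874.
Sum = Δx · [g(2.55) + g(3.65) + g(4.75) + g(5.85) + g(6.95)].
Sum ≈ 8.24356.

8.24356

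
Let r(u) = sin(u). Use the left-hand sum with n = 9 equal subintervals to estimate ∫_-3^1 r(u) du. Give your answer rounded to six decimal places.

Δu = (1 − (-3))/9 = 4/9.
Left endpoints: -3, -23/9, -19/9, -5/3, -11/9, -7/9, -1/3, 1/9, 5/9.
r(-3) ≈ -0.141120, r(-23/9) ≈ -0.553064, r(-19/9) ≈ -0.857547, r(-5/3) ≈ -0.995408, r(-11/9) ≈ -0.939861, r(-7/9) ≈ -0.701698, r(-1/3) ≈ -0.327195, r(1/9) ≈ 0.110883, r(5/9) ≈ 0.527415.
Sum = Δu · [r(-3) + r(-23/9) + r(-19/9) + ...].
Sum ≈ -1.723375.

-1.723375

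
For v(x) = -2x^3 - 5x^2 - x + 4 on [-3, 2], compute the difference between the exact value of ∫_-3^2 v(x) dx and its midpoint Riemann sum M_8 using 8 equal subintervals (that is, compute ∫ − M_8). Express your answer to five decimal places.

-0.32552

Exact integral: ∫_-3^2 v(x) dx ≈ -3.3333333.
M_8 = -3.0078125.
Error ≈ -3.3333333 − (-3.0078125) ≈ -0.32552.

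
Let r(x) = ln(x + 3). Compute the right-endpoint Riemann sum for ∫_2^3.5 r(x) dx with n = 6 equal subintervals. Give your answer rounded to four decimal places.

2.6521

Δx = (3.5 − 2)/6 = 0.25.
Right endpoints: 2.25, 2.5, 2.75, 3, 3.25, 3.5.
r(2.25) ≈ 1.6582, r(2.5) ≈ 1.7047, r(2.75) ≈ 1.7492, r(3) ≈ 1.7918, r(3.25) ≈ 1.8326, r(3.5) ≈ 1.8718.
Sum = Δx · [r(2.25) + r(2.5) + r(2.75) + ...].
Sum ≈ 2.6521.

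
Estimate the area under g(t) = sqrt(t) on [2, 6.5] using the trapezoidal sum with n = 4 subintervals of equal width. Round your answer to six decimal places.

9.145784

Δt = (6.5 − 2)/4 = 1.125.
g(2) ≈ 1.414214, g(3.125) ≈ 1.767767, g(4.25) ≈ 2.061553, g(5.375) ≈ 2.318405, g(6.5) ≈ 2.549510.
T_4 = (Δt/2)·[g(t_0) + 2g(t_1) + 2g(t_2) + 2g(t_3) + g(t_4)].
Sum ≈ 9.145784.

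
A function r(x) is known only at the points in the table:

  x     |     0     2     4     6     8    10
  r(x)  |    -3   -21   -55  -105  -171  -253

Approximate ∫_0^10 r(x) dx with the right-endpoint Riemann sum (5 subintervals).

-1210

Δx = 2.
Sum = 2·[(-21) + (-55) + (-105) + (-171) + (-253)] = -1210.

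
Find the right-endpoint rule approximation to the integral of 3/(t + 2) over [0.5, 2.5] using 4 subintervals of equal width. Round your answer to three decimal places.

Δt = (2.5 − 0.5)/4 = 0.5.
Right endpoints: 1, 1.5, 2, 2.5.
f(1) = 1, f(1.5) = 6/7, f(2) = 0.75, f(2.5) = 2/3.
Sum = Δt · [f(1) + f(1.5) + f(2) + f(2.5)].
Sum ≈ 1.637.

1.637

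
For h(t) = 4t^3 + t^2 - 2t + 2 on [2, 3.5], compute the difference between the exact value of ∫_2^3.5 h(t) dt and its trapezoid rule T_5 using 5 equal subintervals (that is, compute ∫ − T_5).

-0.765

Exact integral: ∫_2^3.5 h(t) dt = 140.4375.
T_5 = 141.2025.
Error = 140.4375 − 141.2025 = -0.765.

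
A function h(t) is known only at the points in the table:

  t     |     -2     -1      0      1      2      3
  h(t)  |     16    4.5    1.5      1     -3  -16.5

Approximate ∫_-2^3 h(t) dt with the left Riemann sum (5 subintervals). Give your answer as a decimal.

20

Δt = 1.
Sum = 1·[16 + 4.5 + 1.5 + 1 + (-3)] = 20.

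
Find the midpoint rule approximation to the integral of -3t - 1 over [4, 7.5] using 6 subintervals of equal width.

-63.875

Δt = (7.5 − 4)/6 = 7/12.
Midpoints: 103/24, 4.875, 131/24, 145/24, 6.625, 173/24.
f(103/24) = -13.875, f(4.875) = -15.625, f(131/24) = -17.375, f(145/24) = -19.125, f(6.625) = -20.875, f(173/24) = -22.625.
Sum = Δt · [f(103/24) + f(4.875) + f(131/24) + ...].
Sum = -63.875.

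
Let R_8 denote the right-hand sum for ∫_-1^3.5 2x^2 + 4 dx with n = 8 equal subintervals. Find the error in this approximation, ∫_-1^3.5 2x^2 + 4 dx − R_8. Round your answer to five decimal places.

Exact integral: ∫_-1^3.5 f(x) dx = 47.25.
R_8 ≈ 54.0527344.
Error ≈ 47.25 − 54.0527344 ≈ -6.80273.

-6.80273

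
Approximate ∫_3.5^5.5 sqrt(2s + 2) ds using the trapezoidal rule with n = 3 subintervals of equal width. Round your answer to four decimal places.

6.6220

Δs = (5.5 − 3.5)/3 = 2/3.
f(3.5) ≈ 3.0000, f(25/6) ≈ 3.2146, f(29/6) ≈ 3.4157, f(5.5) ≈ 3.6056.
T_3 = (Δs/2)·[f(s_0) + 2f(s_1) + 2f(s_2) + f(s_3)].
Sum ≈ 6.6220.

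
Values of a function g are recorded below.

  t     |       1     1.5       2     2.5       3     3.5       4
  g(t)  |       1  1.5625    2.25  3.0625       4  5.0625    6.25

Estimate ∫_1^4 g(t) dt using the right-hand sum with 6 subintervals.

Δt = 0.5.
Sum = 0.5·[1.5625 + 2.25 + 3.0625 + 4 + 5.0625 + 6.25] = 11.09375.

11.09375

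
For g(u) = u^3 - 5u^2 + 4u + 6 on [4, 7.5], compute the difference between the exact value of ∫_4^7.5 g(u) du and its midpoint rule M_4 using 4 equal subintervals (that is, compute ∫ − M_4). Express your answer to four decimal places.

2.7355

Exact integral: ∫_4^7.5 g(u) du ≈ 232.057292.
M_4 ≈ 229.321777.
Error ≈ 232.057292 − 229.321777 ≈ 2.7355.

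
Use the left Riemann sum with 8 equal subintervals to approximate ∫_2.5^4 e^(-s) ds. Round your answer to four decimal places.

0.0699

Δs = (4 − 2.5)/8 = 0.1875.
Left endpoints: 2.5, 2.6875, 2.875, 3.0625, 3.25, 3.4375, 3.625, 3.8125.
f(2.5) ≈ 0.0821, f(2.6875) ≈ 0.0681, f(2.875) ≈ 0.0564, f(3.0625) ≈ 0.0468, f(3.25) ≈ 0.0388, f(3.4375) ≈ 0.0321, f(3.625) ≈ 0.0266, f(3.8125) ≈ 0.0221.
Sum = Δs · [f(2.5) + f(2.6875) + f(2.875) + ...].
Sum ≈ 0.0699.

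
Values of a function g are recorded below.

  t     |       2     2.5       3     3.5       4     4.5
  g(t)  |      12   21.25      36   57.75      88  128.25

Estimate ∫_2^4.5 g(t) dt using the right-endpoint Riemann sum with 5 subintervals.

165.625

Δt = 0.5.
Sum = 0.5·[21.25 + 36 + 57.75 + 88 + 128.25] = 165.625.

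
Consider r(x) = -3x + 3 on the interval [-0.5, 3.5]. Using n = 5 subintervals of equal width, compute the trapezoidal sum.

Δx = (3.5 − (-0.5))/5 = 0.8.
r(-0.5) = 4.5, r(0.3) = 2.1, r(1.1) = -0.3, r(1.9) = -2.7, r(2.7) = -5.1, r(3.5) = -7.5.
T_5 = (Δx/2)·[r(x_0) + 2r(x_1) + ... + 2r(x_{4}) + r(x_5)].
Sum = -6.

-6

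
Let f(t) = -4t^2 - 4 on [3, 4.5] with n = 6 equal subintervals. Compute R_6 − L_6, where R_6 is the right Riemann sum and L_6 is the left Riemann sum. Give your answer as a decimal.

-11.25

R_6 = -97.1875.
L_6 = -85.9375.
R_6 − L_6 = -11.25.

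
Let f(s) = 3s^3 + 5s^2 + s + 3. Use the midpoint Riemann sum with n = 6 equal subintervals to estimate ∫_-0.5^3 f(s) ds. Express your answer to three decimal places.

119.174

Δs = (3 − (-0.5))/6 = 7/12.
Midpoints: -5/24, 0.375, 23/24, 37/24, 2.125, 65/24.
f(-5/24) = 13739/4608, f(0.375) = 2169/512, f(23/24) = 17189/1536, f(37/24) = 126341/4608, f(2.125) = 28923/512, f(65/24) = 156643/1536.
Sum = Δs · [f(-5/24) + f(0.375) + f(23/24) + ...].
Sum ≈ 119.174.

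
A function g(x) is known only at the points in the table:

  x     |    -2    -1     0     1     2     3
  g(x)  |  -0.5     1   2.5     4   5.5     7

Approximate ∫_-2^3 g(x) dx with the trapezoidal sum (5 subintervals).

Δx = 1.
T_5 = (1/2)·[(-0.5) + 2·1 + 2·2.5 + 2·4 + 2·5.5 + 7] = 16.25.

16.25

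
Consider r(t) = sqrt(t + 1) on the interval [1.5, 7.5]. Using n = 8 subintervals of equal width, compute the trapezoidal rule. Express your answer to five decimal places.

13.87903

Δt = (7.5 − 1.5)/8 = 0.75.
r(1.5) ≈ 1.58114, r(2.25) ≈ 1.80278, r(3) ≈ 2.00000, r(3.75) ≈ 2.17945, r(4.5) ≈ 2.34521, r(5.25) ≈ 2.50000, r(6) ≈ 2.64575, r(6.75) ≈ 2.78388, r(7.5) ≈ 2.91548.
T_8 = (Δt/2)·[r(t_0) + 2r(t_1) + ... + 2r(t_{7}) + r(t_8)].
Sum ≈ 13.87903.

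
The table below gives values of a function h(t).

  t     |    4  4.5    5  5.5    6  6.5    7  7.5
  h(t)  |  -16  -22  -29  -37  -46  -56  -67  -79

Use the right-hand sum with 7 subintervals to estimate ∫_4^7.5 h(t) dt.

Δt = 0.5.
Sum = 0.5·[(-22) + (-29) + (-37) + (-46) + (-56) + (-67) + (-79)] = -168.

-168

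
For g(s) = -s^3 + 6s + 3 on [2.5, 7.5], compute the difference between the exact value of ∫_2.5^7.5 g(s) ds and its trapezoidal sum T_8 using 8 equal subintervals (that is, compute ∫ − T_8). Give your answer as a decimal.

Exact integral: ∫_2.5^7.5 g(s) ds = -616.25.
T_8 = -621.1328125.
Error = -616.25 − (-621.1328125) = 4.8828125.

4.8828125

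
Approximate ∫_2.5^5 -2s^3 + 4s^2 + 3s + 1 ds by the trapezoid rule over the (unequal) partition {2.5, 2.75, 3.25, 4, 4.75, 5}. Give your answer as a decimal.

Subinterval widths: 0.25, 0.5, 0.75, 0.75, 0.25.
f(2.5) = 2.25, f(2.75) = -2.09375, f(3.25) = -15.65625, f(4) = -51, f(4.75) = -108.84375, f(5) = -134.
On each subinterval the trapezoid contributes (Δs_i/2)·[f(s_{i-1}) + f(s_i)].
Sum = -119.7109375.

-119.7109375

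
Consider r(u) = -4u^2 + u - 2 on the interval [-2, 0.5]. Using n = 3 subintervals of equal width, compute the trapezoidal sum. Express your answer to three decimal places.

Δu = (0.5 − (-2))/3 = 5/6.
r(-2) = -20, r(-7/6) = -155/18, r(-1/3) = -25/9, r(0.5) = -2.5.
T_3 = (Δu/2)·[r(u_0) + 2r(u_1) + 2r(u_2) + r(u_3)].
Sum ≈ -18.866.

-18.866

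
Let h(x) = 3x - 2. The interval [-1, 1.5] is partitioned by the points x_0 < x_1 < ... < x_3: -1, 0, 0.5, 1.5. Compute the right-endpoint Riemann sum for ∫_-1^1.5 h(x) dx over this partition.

0.25

Subinterval widths: 1, 0.5, 1.
Right endpoints: 0, 0.5, 1.5.
h(0) = -2, h(0.5) = -0.5, h(1.5) = 2.5.
Sum = Σ Δx_i · h(x_i).
Sum = 0.25.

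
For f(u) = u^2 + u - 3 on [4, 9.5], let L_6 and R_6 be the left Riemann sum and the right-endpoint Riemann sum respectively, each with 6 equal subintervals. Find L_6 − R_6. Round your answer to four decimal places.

L_6 ≈ 249.301505.
R_6 ≈ 322.405671.
L_6 − R_6 ≈ -73.1042.

-73.1042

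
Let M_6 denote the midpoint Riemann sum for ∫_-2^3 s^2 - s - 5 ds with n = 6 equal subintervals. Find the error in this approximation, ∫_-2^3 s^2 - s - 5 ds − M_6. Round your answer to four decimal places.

0.2894

Exact integral: ∫_-2^3 f(s) ds ≈ -15.833333.
M_6 ≈ -16.122685.
Error ≈ -15.833333 − (-16.122685) ≈ 0.2894.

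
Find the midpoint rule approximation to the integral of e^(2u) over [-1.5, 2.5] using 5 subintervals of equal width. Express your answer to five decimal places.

66.82237

Δu = (2.5 − (-1.5))/5 = 0.8.
Midpoints: -1.1, -0.3, 0.5, 1.3, 2.1.
f(-1.1) ≈ 0.11080, f(-0.3) ≈ 0.54881, f(0.5) ≈ 2.71828, f(1.3) ≈ 13.46374, f(2.1) ≈ 66.68633.
Sum = Δu · [f(-1.1) + f(-0.3) + f(0.5) + f(1.3) + f(2.1)].
Sum ≈ 66.82237.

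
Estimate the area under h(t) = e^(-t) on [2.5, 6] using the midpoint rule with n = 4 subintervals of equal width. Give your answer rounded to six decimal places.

0.077122

Δt = (6 − 2.5)/4 = 0.875.
Midpoints: 2.9375, 3.8125, 4.6875, 5.5625.
h(2.9375) ≈ 0.052998, h(3.8125) ≈ 0.022093, h(4.6875) ≈ 0.009210, h(5.5625) ≈ 0.003839.
Sum = Δt · [h(2.9375) + h(3.8125) + h(4.6875) + h(5.5625)].
Sum ≈ 0.077122.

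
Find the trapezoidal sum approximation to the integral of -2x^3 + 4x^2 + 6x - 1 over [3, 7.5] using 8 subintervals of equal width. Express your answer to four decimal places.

-884.3071

Δx = (7.5 − 3)/8 = 0.5625.
f(3) = -1, f(3.5625) = -39497/2048, f(4.125) = -48.56640625, f(4.6875) = -186323/2048, f(5.25) = -148.65625, f(5.8125) = -458213/2048, f(6.375) = -318.35546875, f(6.9375) = -890159/2048, f(7.5) = -574.75.
T_8 = (Δx/2)·[f(x_0) + 2f(x_1) + ... + 2f(x_{7}) + f(x_8)].
Sum ≈ -884.3071.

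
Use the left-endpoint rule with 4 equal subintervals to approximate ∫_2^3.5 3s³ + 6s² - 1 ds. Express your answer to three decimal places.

Δs = (3.5 − 2)/4 = 0.375.
Left endpoints: 2, 2.375, 2.75, 3.125.
f(2) = 47, f(2.375) = 37393/512, f(2.75) = 106.765625, f(3.125) = 76363/512.
Sum = Δs · [f(2) + f(2.375) + f(2.75) + f(3.125)].
Sum ≈ 140.979.

140.979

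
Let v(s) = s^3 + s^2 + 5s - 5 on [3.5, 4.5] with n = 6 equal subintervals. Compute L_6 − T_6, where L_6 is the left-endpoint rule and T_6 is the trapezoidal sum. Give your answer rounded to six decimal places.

-5.104167

L_6 ≈ 91.03935185.
T_6 ≈ 96.14351852.
L_6 − T_6 ≈ -5.104167.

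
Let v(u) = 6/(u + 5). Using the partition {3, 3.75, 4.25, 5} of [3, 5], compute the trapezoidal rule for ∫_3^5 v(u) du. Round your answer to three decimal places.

Subinterval widths: 0.75, 0.5, 0.75.
v(3) = 0.75, v(3.75) = 24/35, v(4.25) = 24/37, v(5) = 0.6.
On each subinterval the trapezoid contributes (Δu_i/2)·[v(u_{i-1}) + v(u_i)].
Sum ≈ 1.340.

1.340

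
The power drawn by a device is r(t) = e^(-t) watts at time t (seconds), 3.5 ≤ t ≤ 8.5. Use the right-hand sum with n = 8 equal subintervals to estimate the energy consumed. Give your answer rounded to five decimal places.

0.02159

Δt = (8.5 − 3.5)/8 = 0.625.
Right endpoints: 4.125, 4.75, 5.375, 6, 6.625, 7.25, 7.875, 8.5.
r(4.125) ≈ 0.01616, r(4.75) ≈ 0.00865, r(5.375) ≈ 0.00463, r(6) ≈ 0.00248, r(6.625) ≈ 0.00133, r(7.25) ≈ 0.00071, r(7.875) ≈ 0.00038, r(8.5) ≈ 0.00020.
Sum = Δt · [r(4.125) + r(4.75) + r(5.375) + ...].
Sum ≈ 0.02159.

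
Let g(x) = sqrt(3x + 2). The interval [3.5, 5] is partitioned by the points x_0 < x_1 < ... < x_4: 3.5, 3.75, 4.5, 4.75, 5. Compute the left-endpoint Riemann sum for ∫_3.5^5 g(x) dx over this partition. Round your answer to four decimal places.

5.6060

Subinterval widths: 0.25, 0.75, 0.25, 0.25.
Left endpoints: 3.5, 3.75, 4.5, 4.75.
g(3.5) ≈ 3.5355, g(3.75) ≈ 3.6401, g(4.5) ≈ 3.9370, g(4.75) ≈ 4.0311.
Sum = Σ Δx_i · g(x_i).
Sum ≈ 5.6060.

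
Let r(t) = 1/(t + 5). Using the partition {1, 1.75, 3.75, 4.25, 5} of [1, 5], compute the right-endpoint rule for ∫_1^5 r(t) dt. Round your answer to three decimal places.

0.469

Subinterval widths: 0.75, 2, 0.5, 0.75.
Right endpoints: 1.75, 3.75, 4.25, 5.
r(1.75) = 4/27, r(3.75) = 4/35, r(4.25) = 4/37, r(5) = 0.1.
Sum = Σ Δt_i · r(t_i).
Sum ≈ 0.469.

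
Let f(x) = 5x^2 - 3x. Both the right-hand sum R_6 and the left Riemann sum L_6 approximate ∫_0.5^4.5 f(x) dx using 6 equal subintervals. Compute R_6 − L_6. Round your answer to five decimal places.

58.66667

R_6 ≈ 152.4814815.
L_6 ≈ 93.8148148.
R_6 − L_6 ≈ 58.66667.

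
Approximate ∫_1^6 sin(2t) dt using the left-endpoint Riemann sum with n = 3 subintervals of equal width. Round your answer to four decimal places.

Δt = (6 − 1)/3 = 5/3.
Left endpoints: 1, 8/3, 13/3.
f(1) ≈ 0.9093, f(8/3) ≈ -0.8133, f(13/3) ≈ 0.6876.
Sum = Δt · [f(1) + f(8/3) + f(13/3)].
Sum ≈ 1.3059.

1.3059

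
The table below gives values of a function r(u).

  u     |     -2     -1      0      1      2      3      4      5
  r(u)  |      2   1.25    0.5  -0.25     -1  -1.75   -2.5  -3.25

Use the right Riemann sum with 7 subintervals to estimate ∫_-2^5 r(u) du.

Δu = 1.
Sum = 1·[1.25 + 0.5 + (-0.25) + (-1) + (-1.75) + (-2.5) + (-3.25)] = -7.

-7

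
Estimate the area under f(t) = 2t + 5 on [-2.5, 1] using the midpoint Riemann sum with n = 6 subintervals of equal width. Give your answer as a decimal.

12.25

Δt = (1 − (-2.5))/6 = 7/12.
Midpoints: -53/24, -1.625, -25/24, -11/24, 0.125, 17/24.
f(-53/24) = 7/12, f(-1.625) = 1.75, f(-25/24) = 35/12, f(-11/24) = 49/12, f(0.125) = 5.25, f(17/24) = 77/12.
Sum = Δt · [f(-53/24) + f(-1.625) + f(-25/24) + ...].
Sum = 12.25.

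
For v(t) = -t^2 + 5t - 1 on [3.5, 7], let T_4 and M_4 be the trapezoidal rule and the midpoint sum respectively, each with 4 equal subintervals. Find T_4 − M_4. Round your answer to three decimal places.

-0.670

T_4 = -12.11328125.
M_4 ≈ -11.44336.
T_4 − M_4 ≈ -0.670.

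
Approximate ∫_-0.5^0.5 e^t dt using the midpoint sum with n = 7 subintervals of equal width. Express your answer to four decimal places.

1.0413

Δt = (0.5 − (-0.5))/7 = 1/7.
Midpoints: -3/7, -2/7, -1/7, 0, 1/7, 2/7, 3/7.
f(-3/7) ≈ 0.6514, f(-2/7) ≈ 0.7515, f(-1/7) ≈ 0.8669, f(0) ≈ 1.0000, f(1/7) ≈ 1.1536, f(2/7) ≈ 1.3307, f(3/7) ≈ 1.5351.
Sum = Δt · [f(-3/7) + f(-2/7) + f(-1/7) + ...].
Sum ≈ 1.0413.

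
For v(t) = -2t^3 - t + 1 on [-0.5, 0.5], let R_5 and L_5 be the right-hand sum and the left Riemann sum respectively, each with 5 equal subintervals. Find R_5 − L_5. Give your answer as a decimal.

-0.3

R_5 = 0.85.
L_5 = 1.15.
R_5 − L_5 = -0.3.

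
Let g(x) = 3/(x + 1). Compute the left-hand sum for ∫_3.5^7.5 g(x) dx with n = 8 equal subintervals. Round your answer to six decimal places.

1.988616

Δx = (7.5 − 3.5)/8 = 0.5.
Left endpoints: 3.5, 4, 4.5, 5, 5.5, 6, 6.5, 7.
g(3.5) = 2/3, g(4) = 0.6, g(4.5) = 6/11, g(5) = 0.5, g(5.5) = 6/13, g(6) = 3/7, g(6.5) = 0.4, g(7) = 0.375.
Sum = Δx · [g(3.5) + g(4) + g(4.5) + ...].
Sum ≈ 1.988616.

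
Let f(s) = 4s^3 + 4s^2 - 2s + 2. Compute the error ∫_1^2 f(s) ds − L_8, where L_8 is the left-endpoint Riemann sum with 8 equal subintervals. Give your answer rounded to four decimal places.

Exact integral: ∫_1^2 f(s) ds ≈ 23.333333.
L_8 = 21.015625.
Error ≈ 23.333333 − 21.015625 ≈ 2.3177.

2.3177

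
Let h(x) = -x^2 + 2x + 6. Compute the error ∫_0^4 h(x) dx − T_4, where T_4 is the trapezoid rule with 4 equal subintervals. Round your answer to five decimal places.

Exact integral: ∫_0^4 h(x) dx ≈ 18.6666667.
T_4 = 18.
Error ≈ 18.6666667 − 18 ≈ 0.66667.

0.66667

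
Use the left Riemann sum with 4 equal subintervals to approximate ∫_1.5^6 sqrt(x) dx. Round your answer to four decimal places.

7.8630

Δx = (6 − 1.5)/4 = 1.125.
Left endpoints: 1.5, 2.625, 3.75, 4.875.
f(1.5) ≈ 1.2247, f(2.625) ≈ 1.6202, f(3.75) ≈ 1.9365, f(4.875) ≈ 2.2079.
Sum = Δx · [f(1.5) + f(2.625) + f(3.75) + f(4.875)].
Sum ≈ 7.8630.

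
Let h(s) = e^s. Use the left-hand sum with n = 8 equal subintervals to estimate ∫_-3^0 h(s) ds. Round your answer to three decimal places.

Δs = (0 − (-3))/8 = 0.375.
Left endpoints: -3, -2.625, -2.25, -1.875, -1.5, -1.125, -0.75, -0.375.
h(-3) ≈ 0.050, h(-2.625) ≈ 0.072, h(-2.25) ≈ 0.105, h(-1.875) ≈ 0.153, h(-1.5) ≈ 0.223, h(-1.125) ≈ 0.325, h(-0.75) ≈ 0.472, h(-0.375) ≈ 0.687.
Sum = Δs · [h(-3) + h(-2.625) + h(-2.25) + ...].
Sum ≈ 0.783.

0.783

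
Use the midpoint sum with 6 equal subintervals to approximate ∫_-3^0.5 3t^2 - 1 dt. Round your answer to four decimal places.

23.3273

Δt = (0.5 − (-3))/6 = 7/12.
Midpoints: -65/24, -2.125, -37/24, -23/24, -0.375, 5/24.
f(-65/24) = 4033/192, f(-2.125) = 12.546875, f(-37/24) = 1177/192, f(-23/24) = 337/192, f(-0.375) = -0.578125, f(5/24) = -167/192.
Sum = Δt · [f(-65/24) + f(-2.125) + f(-37/24) + ...].
Sum ≈ 23.3273.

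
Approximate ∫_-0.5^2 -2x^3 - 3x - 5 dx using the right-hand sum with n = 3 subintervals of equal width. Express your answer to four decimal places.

Δx = (2 − (-0.5))/3 = 5/6.
Right endpoints: 1/3, 7/6, 2.
f(1/3) = -164/27, f(7/6) = -1261/108, f(2) = -27.
Sum = Δx · [f(1/3) + f(7/6) + f(2)].
Sum ≈ -37.2917.

-37.2917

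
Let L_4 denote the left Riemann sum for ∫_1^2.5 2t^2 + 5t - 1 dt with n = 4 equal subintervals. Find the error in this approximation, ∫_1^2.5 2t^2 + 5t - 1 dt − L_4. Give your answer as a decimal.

Exact integral: ∫_1^2.5 f(t) dt = 21.375.
L_4 = 18.0703125.
Error = 21.375 − 18.0703125 = 3.3046875.

3.3046875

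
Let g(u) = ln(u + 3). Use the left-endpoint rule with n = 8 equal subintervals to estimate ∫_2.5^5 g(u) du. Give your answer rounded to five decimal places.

4.70041

Δu = (5 − 2.5)/8 = 0.3125.
Left endpoints: 2.5, 2.8125, 3.125, 3.4375, 3.75, 4.0625, 4.375, 4.6875.
g(2.5) ≈ 1.70475, g(2.8125) ≈ 1.76001, g(3.125) ≈ 1.81238, g(3.4375) ≈ 1.86214, g(3.75) ≈ 1.90954, g(4.0625) ≈ 1.95480, g(4.375) ≈ 1.99810, g(4.6875) ≈ 2.03960.
Sum = Δu · [g(2.5) + g(2.8125) + g(3.125) + ...].
Sum ≈ 4.70041.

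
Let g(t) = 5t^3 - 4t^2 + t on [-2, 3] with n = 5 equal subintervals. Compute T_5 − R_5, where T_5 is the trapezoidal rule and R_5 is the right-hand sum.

-80

T_5 = 40.
R_5 = 120.
T_5 − R_5 = -80.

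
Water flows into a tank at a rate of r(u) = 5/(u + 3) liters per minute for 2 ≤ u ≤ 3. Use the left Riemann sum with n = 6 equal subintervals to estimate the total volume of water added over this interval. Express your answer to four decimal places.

Δu = (3 − 2)/6 = 1/6.
Left endpoints: 2, 13/6, 7/3, 2.5, 8/3, 17/6.
r(2) = 1, r(13/6) = 30/31, r(7/3) = 0.9375, r(2.5) = 10/11, r(8/3) = 15/17, r(17/6) = 6/7.
Sum = Δu · [r(2) + r(13/6) + r(7/3) + ...].
Sum ≈ 0.9256.

0.9256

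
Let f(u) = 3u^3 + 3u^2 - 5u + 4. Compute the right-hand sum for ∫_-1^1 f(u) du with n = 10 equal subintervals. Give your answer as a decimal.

Δu = (1 − (-1))/10 = 0.2.
Right endpoints: -0.8, -0.6, -0.4, -0.2, 0, 0.2, 0.4, 0.6, 0.8, 1.
f(-0.8) = 8.384, f(-0.6) = 7.432, f(-0.4) = 6.288, f(-0.2) = 5.096, f(0) = 4, f(0.2) = 3.144, f(0.4) = 2.672, f(0.6) = 2.728, f(0.8) = 3.456, f(1) = 5.
Sum = Δu · [f(-0.8) + f(-0.6) + f(-0.4) + ...].
Sum = 9.64.

9.64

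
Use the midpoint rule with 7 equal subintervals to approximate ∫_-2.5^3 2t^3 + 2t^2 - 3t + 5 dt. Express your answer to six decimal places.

71.770089

Δt = (3 − (-2.5))/7 = 11/14.
Midpoints: -59/28, -37/28, -15/28, 0.25, 29/28, 51/28, 73/28.
f(-59/28) = 16353/10976, f(-37/28) = 86071/10976, f(-15/28) = 75445/10976, f(0.25) = 4.40625, f(29/28) = 68713/10976, f(51/28) = 200383/10976, f(73/28) = 507261/10976.
Sum = Δt · [f(-59/28) + f(-37/28) + f(-15/28) + ...].
Sum ≈ 71.770089.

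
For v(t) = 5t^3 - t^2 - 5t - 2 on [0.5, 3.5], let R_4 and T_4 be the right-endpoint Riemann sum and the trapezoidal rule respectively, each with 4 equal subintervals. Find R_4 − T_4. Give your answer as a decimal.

70.03125

R_4 = 215.4375.
T_4 = 145.40625.
R_4 − T_4 = 70.03125.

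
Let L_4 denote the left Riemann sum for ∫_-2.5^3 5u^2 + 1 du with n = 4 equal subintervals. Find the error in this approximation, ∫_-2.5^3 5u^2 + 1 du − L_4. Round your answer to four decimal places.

0.7878

Exact integral: ∫_-2.5^3 f(u) du ≈ 76.541667.
L_4 = 75.75390625.
Error ≈ 76.541667 − 75.75390625 ≈ 0.7878.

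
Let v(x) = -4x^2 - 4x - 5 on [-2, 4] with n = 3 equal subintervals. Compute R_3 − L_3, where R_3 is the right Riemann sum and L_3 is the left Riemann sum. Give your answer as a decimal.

R_3 = -238.
L_3 = -94.
R_3 − L_3 = -144.

-144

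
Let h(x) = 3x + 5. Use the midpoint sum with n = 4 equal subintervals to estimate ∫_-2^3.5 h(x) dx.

Δx = (3.5 − (-2))/4 = 1.375.
Midpoints: -1.3125, 0.0625, 1.4375, 2.8125.
h(-1.3125) = 1.0625, h(0.0625) = 5.1875, h(1.4375) = 9.3125, h(2.8125) = 13.4375.
Sum = Δx · [h(-1.3125) + h(0.0625) + h(1.4375) + h(2.8125)].
Sum = 39.875.

39.875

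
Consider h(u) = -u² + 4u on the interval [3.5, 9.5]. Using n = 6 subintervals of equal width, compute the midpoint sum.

-115

Δu = (9.5 − 3.5)/6 = 1.
Midpoints: 4, 5, 6, 7, 8, 9.
h(4) = 0, h(5) = -5, h(6) = -12, h(7) = -21, h(8) = -32, h(9) = -45.
Sum = Δu · [h(4) + h(5) + h(6) + ...].
Sum = -115.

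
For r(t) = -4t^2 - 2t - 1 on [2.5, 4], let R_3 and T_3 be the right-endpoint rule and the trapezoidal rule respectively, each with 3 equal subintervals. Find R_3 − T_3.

-10.5

R_3 = -86.5.
T_3 = -76.
R_3 − T_3 = -10.5.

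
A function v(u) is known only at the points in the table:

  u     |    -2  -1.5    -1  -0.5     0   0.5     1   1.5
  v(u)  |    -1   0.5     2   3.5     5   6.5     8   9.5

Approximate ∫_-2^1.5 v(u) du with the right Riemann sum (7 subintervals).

Δu = 0.5.
Sum = 0.5·[0.5 + 2 + 3.5 + 5 + 6.5 + 8 + 9.5] = 17.5.

17.5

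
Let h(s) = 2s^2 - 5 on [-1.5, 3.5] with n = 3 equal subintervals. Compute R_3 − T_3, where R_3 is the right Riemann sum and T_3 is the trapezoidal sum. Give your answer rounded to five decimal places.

16.66667

R_3 ≈ 27.1296296.
T_3 ≈ 10.4629630.
R_3 − T_3 ≈ 16.66667.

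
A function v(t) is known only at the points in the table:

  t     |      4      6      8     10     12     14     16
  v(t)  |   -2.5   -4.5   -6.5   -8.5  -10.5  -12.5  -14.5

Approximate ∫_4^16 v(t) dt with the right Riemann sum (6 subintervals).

-114

Δt = 2.
Sum = 2·[(-4.5) + (-6.5) + (-8.5) + (-10.5) + (-12.5) + (-14.5)] = -114.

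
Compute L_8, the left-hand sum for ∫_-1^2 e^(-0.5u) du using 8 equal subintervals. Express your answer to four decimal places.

2.8093

Δu = (2 − (-1))/8 = 0.375.
Left endpoints: -1, -0.625, -0.25, 0.125, 0.5, 0.875, 1.25, 1.625.
f(-1) ≈ 1.6487, f(-0.625) ≈ 1.3668, f(-0.25) ≈ 1.1331, f(0.125) ≈ 0.9394, f(0.5) ≈ 0.7788, f(0.875) ≈ 0.6456, f(1.25) ≈ 0.5353, f(1.625) ≈ 0.4437.
Sum = Δu · [f(-1) + f(-0.625) + f(-0.25) + ...].
Sum ≈ 2.8093.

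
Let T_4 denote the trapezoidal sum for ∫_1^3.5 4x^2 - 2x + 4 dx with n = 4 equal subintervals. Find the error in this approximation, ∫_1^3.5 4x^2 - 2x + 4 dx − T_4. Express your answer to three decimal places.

-0.651

Exact integral: ∫_1^3.5 f(x) dx ≈ 54.58333.
T_4 = 55.234375.
Error ≈ 54.58333 − 55.234375 ≈ -0.651.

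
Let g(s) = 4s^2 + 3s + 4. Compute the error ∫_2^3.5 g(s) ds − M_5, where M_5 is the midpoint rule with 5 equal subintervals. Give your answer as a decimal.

Exact integral: ∫_2^3.5 g(s) ds = 64.875.
M_5 = 64.83.
Error = 64.875 − 64.83 = 0.045.

0.045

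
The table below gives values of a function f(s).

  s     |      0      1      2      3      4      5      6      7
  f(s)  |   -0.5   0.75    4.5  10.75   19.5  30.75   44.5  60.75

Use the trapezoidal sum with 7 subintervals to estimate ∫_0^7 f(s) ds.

140.875

Δs = 1.
T_7 = (1/2)·[(-0.5) + 2·0.75 + 2·4.5 + 2·10.75 + 2·19.5 + 2·30.75 + 2·44.5 + 60.75] = 140.875.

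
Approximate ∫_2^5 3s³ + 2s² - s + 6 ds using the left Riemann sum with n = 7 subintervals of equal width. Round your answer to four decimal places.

461.7551

Δs = (5 − 2)/7 = 3/7.
Left endpoints: 2, 17/7, 20/7, 23/7, 26/7, 29/7, 32/7.
f(2) = 36, f(17/7) = 20010/343, f(20/7) = 30678/343, f(23/7) = 44838/343, f(26/7) = 62976/343, f(29/7) = 85578/343, f(32/7) = 113130/343.
Sum = Δs · [f(2) + f(17/7) + f(20/7) + ...].
Sum ≈ 461.7551.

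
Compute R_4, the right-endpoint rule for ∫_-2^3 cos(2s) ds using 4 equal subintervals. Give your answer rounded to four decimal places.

0.7934

Δs = (3 − (-2))/4 = 1.25.
Right endpoints: -0.75, 0.5, 1.75, 3.
f(-0.75) ≈ 0.0707, f(0.5) ≈ 0.5403, f(1.75) ≈ -0.9365, f(3) ≈ 0.9602.
Sum = Δs · [f(-0.75) + f(0.5) + f(1.75) + f(3)].
Sum ≈ 0.7934.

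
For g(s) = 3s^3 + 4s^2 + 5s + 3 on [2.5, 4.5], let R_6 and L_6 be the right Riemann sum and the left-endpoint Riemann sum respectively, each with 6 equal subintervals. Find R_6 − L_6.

R_6 ≈ 469.981481.
L_6 ≈ 372.481481.
R_6 − L_6 = 97.5.

97.5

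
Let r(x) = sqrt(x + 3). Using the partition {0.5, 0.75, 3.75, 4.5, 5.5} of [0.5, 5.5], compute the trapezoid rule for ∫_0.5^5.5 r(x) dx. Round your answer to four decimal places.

12.1061

Subinterval widths: 0.25, 3, 0.75, 1.
r(0.5) ≈ 1.8708, r(0.75) ≈ 1.9365, r(3.75) ≈ 2.5981, r(4.5) ≈ 2.7386, r(5.5) ≈ 2.9155.
On each subinterval the trapezoid contributes (Δx_i/2)·[r(x_{i-1}) + r(x_i)].
Sum ≈ 12.1061.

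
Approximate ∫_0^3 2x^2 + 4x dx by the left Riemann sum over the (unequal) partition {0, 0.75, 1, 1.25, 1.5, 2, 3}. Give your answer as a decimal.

Subinterval widths: 0.75, 0.25, 0.25, 0.25, 0.5, 1.
Left endpoints: 0, 0.75, 1, 1.25, 1.5, 2.
f(0) = 0, f(0.75) = 4.125, f(1) = 6, f(1.25) = 8.125, f(1.5) = 10.5, f(2) = 16.
Sum = Σ Δx_i · f(x_i).
Sum = 25.8125.

25.8125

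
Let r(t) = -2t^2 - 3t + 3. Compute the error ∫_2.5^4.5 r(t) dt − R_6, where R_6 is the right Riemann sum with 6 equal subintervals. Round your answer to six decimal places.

Exact integral: ∫_2.5^4.5 r(t) dt ≈ -65.33333333.
R_6 ≈ -71.07407407.
Error ≈ -65.33333333 − (-71.07407407) ≈ 5.740741.

5.740741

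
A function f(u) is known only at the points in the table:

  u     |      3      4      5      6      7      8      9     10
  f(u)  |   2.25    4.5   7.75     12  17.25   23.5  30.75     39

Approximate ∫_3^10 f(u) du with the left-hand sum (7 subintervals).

Δu = 1.
Sum = 1·[2.25 + 4.5 + 7.75 + 12 + 17.25 + 23.5 + 30.75] = 98.

98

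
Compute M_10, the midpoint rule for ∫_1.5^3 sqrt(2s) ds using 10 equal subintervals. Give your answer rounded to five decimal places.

3.16709

Δs = (3 − 1.5)/10 = 0.15.
Midpoints: 1.575, 1.725, 1.875, 2.025, 2.175, 2.325, 2.475, 2.625, 2.775, 2.925.
f(1.575) ≈ 1.77482, f(1.725) ≈ 1.85742, f(1.875) ≈ 1.93649, f(2.025) ≈ 2.01246, f(2.175) ≈ 2.08567, f(2.325) ≈ 2.15639, f(2.475) ≈ 2.22486, f(2.625) ≈ 2.29129, f(2.775) ≈ 2.35584, f(2.925) ≈ 2.41868.
Sum = Δs · [f(1.575) + f(1.725) + f(1.875) + ...].
Sum ≈ 3.16709.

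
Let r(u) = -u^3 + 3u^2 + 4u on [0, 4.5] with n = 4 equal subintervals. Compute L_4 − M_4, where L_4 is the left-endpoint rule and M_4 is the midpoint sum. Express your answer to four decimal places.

L_4 ≈ 32.510742.
M_4 ≈ 30.889160.
L_4 − M_4 ≈ 1.6216.

1.6216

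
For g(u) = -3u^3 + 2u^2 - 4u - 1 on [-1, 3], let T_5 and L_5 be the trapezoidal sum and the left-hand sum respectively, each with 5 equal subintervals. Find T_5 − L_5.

T_5 = -64.32.
L_5 = -30.72.
T_5 − L_5 = -33.6.

-33.6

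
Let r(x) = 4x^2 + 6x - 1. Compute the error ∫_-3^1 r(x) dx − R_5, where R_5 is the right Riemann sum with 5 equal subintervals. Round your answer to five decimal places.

1.49333

Exact integral: ∫_-3^1 r(x) dx ≈ 9.3333333.
R_5 = 7.84.
Error ≈ 9.3333333 − 7.84 ≈ 1.49333.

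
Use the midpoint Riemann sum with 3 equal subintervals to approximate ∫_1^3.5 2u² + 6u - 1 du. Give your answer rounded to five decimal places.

Δu = (3.5 − 1)/3 = 5/6.
Midpoints: 17/12, 2.25, 37/12.
f(17/12) = 829/72, f(2.25) = 22.625, f(37/12) = 2629/72.
Sum = Δu · [f(17/12) + f(2.25) + f(37/12)].
Sum ≈ 58.87731.

58.87731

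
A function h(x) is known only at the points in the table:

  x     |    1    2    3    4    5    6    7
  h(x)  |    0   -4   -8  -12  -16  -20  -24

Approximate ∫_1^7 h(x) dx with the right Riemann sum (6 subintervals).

-84

Δx = 1.
Sum = 1·[(-4) + (-8) + (-12) + (-16) + (-20) + (-24)] = -84.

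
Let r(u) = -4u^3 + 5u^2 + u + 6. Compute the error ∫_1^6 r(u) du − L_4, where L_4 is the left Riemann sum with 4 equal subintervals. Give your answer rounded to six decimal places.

-376.822917

Exact integral: ∫_1^6 r(u) du ≈ -889.16666667.
L_4 = -512.34375.
Error ≈ -889.16666667 − (-512.34375) ≈ -376.822917.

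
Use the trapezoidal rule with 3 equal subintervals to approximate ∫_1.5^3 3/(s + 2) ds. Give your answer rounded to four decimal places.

Δs = (3 − 1.5)/3 = 0.5.
f(1.5) = 6/7, f(2) = 0.75, f(2.5) = 2/3, f(3) = 0.6.
T_3 = (Δs/2)·[f(s_0) + 2f(s_1) + 2f(s_2) + f(s_3)].
Sum ≈ 1.0726.

1.0726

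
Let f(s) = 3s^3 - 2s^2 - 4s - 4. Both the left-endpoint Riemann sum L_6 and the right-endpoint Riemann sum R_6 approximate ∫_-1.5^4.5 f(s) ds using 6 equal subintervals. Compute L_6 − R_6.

L_6 = 80.5.
R_6 = 304.
L_6 − R_6 = -223.5.

-223.5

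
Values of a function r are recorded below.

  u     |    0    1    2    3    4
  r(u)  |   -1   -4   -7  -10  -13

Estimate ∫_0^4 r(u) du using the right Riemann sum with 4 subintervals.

Δu = 1.
Sum = 1·[(-4) + (-7) + (-10) + (-13)] = -34.

-34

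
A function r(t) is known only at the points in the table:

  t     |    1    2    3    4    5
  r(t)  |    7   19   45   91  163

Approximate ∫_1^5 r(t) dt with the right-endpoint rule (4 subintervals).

Δt = 1.
Sum = 1·[19 + 45 + 91 + 163] = 318.

318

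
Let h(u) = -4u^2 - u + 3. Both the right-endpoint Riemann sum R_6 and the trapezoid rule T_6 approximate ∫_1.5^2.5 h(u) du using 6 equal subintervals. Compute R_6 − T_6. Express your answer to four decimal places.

-1.4167

R_6 ≈ -16.768519.
T_6 ≈ -15.351852.
R_6 − T_6 ≈ -1.4167.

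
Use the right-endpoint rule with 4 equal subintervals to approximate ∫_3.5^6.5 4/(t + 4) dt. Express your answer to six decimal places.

Δt = (6.5 − 3.5)/4 = 0.75.
Right endpoints: 4.25, 5, 5.75, 6.5.
f(4.25) = 16/33, f(5) = 4/9, f(5.75) = 16/39, f(6.5) = 8/21.
Sum = Δt · [f(4.25) + f(5) + f(5.75) + f(6.5)].
Sum ≈ 1.290376.

1.290376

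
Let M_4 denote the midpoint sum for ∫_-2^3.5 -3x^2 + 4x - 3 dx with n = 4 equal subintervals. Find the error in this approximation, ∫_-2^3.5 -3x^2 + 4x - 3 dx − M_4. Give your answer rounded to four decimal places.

-2.5996

Exact integral: ∫_-2^3.5 f(x) dx = -50.875.
M_4 ≈ -48.275391.
Error ≈ -50.875 − (-48.275391) ≈ -2.5996.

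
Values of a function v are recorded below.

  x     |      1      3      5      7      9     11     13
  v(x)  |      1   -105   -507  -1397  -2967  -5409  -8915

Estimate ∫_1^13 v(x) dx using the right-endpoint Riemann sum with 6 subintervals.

Δx = 2.
Sum = 2·[(-105) + (-507) + (-1397) + (-2967) + (-5409) + (-8915)] = -38600.

-38600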